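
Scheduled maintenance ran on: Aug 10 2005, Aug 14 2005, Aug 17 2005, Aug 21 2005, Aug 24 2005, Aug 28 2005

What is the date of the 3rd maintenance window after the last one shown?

Sep 7 2005

Every event lands on a Wednesday or Sunday (gaps cycle 4, 3, 4, 3, 4).
So the schedule is: every Wednesday and Sunday.
The following Wednesday is Aug 31 2005.
The following Sunday is Sep 4 2005.
Next Wednesday: Sep 7 2005.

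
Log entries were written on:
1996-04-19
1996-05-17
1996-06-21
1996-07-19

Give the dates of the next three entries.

All dates are Fridays, 28, 35, 28 days apart.
Specifically, the 3rd Friday of each month.
August 1996 — 3rd Friday is 1996-08-16.
3rd Friday of September 1996: 1996-09-20.
October 1996 — 3rd Friday is 1996-10-18.

1996-08-16, 1996-09-20, 1996-10-18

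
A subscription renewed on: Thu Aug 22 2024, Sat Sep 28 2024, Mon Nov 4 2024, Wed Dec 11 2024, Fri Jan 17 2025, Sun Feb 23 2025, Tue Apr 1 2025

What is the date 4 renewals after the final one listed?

Wed Aug 27 2025

The spacing is 37, 37, 37, 37, 37, 37 days — always 37 days.
Tue Apr 1 2025 + 37 days = Thu May 8 2025.
Thu May 8 2025 + 37 days = Sat Jun 14 2025.
Sat Jun 14 2025 + 37 days = Mon Jul 21 2025.
Mon Jul 21 2025 + 37 days = Wed Aug 27 2025.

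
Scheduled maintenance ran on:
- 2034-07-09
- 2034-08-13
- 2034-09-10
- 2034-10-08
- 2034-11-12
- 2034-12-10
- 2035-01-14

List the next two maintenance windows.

Gaps: 35, 28, 28, 35, 28, 35 days — a mix of 28 and 35. Every date is a Sunday.
Each is the 2nd Sunday of its month.
February 2035 — 2nd Sunday is 2035-02-11.
March 2035 — 2nd Sunday is 2035-03-11.

2035-02-11, 2035-03-11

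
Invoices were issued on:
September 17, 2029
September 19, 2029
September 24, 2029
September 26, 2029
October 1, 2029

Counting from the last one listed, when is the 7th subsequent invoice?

October 24, 2029

The gap pattern 2, 5, 2, 5 repeats every 2 events.
These are the Mondays and Wednesdays of each week.
The following Wednesday is October 3, 2029.
The following Monday is October 8, 2029.
The following Wednesday is October 10, 2029.
The following Monday is October 15, 2029.
Next Wednesday: October 17, 2029.
The following Monday is October 22, 2029.
Next Wednesday: October 24, 2029.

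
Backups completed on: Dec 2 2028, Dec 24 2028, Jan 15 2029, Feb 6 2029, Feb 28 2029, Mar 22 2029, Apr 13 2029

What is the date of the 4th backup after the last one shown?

Gaps between consecutive events: 22, 22, 22, 22, 22, 22 days — a constant 22-day interval.
Apr 13 2029 + 22 days = May 5 2029.
May 5 2029 + 22 days = May 27 2029.
May 27 2029 + 22 days = Jun 18 2029.
Jun 18 2029 + 22 days = Jul 10 2029.

Jul 10 2029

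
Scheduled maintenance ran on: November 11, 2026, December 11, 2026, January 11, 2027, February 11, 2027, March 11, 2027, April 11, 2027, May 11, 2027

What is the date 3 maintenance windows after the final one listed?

Gaps: 30, 31, 31, 28, 31, 30 days — not constant. Every event is on the 11th of the month.
Pattern: the 11th of each month.
June 2027: June 11, 2027.
July 2027: July 11, 2027.
Next: August 2027 → August 11, 2027.

August 11, 2027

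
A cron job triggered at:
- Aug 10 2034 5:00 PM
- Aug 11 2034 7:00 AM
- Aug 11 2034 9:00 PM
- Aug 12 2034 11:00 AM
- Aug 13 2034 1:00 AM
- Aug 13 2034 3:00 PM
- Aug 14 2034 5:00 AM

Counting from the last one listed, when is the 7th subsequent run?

Gaps: 14, 14, 14, 14, 14, 14 hours — each event is 14 hours after the previous one.
Aug 14 2034 5:00 AM + 14 h = Aug 14 2034 7:00 PM.
Aug 14 2034 7:00 PM + 14 h = Aug 15 2034 9:00 AM.
Aug 15 2034 9:00 AM + 14 h = Aug 15 2034 11:00 PM.
Aug 15 2034 11:00 PM + 14 h = Aug 16 2034 1:00 PM.
Aug 16 2034 1:00 PM + 14 h = Aug 17 2034 3:00 AM.
Aug 17 2034 3:00 AM + 14 h = Aug 17 2034 5:00 PM.
Aug 17 2034 5:00 PM + 14 h = Aug 18 2034 7:00 AM.

Aug 18 2034 7:00 AM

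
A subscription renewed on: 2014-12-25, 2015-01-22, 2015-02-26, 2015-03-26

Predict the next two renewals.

2015-04-23, 2015-05-28

Gaps: 28, 35, 28 days — a mix of 28 and 35. Every date is a Thursday.
Each is the 4th Thursday of its month.
4th Thursday of April 2015: 2015-04-23.
4th Thursday of May 2015: 2015-05-28.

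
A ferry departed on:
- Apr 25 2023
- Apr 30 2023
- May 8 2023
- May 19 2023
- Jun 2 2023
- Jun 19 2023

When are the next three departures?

Jul 9 2023, Aug 1 2023, Aug 27 2023

Intervals are 5, 8, 11, 14, 17 days — an arithmetic progression with common difference 3.
Next gap: 20 days. Jun 19 2023 + 20 days = Jul 9 2023.
Next gap: 23 days. Jul 9 2023 + 23 days = Aug 1 2023.
Next gap: 26 days. Aug 1 2023 + 26 days = Aug 27 2023.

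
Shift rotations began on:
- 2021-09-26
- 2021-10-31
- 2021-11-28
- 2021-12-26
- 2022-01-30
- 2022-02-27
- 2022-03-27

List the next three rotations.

These are Sundays with 35, 28, 28, 35, 28, 28-day gaps.
Each is the final Sunday of its month — 2021-10-31 is past the 28th, so '4th Sunday' doesn't fit.
April 2022 ends with Sunday 2022-04-24.
May 2022 ends with Sunday 2022-05-29.
June 2022 ends with Sunday 2022-06-26.

2022-04-24, 2022-05-29, 2022-06-26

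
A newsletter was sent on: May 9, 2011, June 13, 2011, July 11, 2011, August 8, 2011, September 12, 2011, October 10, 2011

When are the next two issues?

November 14, 2011; December 12, 2011

Gaps: 35, 28, 28, 35, 28 days — a mix of 28 and 35. Every date is a Monday.
Each is the 2nd Monday of its month.
November 2011 — 2nd Monday is November 14, 2011.
2nd Monday of December 2011: December 12, 2011.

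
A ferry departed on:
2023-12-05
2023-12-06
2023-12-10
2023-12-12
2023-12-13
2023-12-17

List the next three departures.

Gaps: 1, 4, 2, 1, 4 days — not constant, but cyclic with period 3.
The events fall on every Tuesday, Wednesday and Sunday.
Next Tuesday: 2023-12-19.
Next Wednesday: 2023-12-20.
Next Sunday: 2023-12-24.

2023-12-19, 2023-12-20, 2023-12-24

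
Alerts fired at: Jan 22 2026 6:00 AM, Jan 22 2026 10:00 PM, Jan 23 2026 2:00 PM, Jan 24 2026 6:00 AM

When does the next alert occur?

Jan 24 2026 10:00 PM

Spacing: 16, 16, 16 h — constant 16 h.
Jan 24 2026 6:00 AM + 16 h = Jan 24 2026 10:00 PM.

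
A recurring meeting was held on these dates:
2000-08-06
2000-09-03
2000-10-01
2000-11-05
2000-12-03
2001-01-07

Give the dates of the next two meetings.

All dates are Sundays, 28, 28, 35, 28, 35 days apart.
Specifically, the 1st Sunday of each month.
February 2001 — 1st Sunday is 2001-02-04.
1st Sunday of March 2001: 2001-03-04.

2001-02-04, 2001-03-04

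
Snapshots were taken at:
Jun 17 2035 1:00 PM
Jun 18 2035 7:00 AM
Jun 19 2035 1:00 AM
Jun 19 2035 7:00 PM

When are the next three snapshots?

The interval is a steady 18 hours (18, 18, 18).
Jun 19 2035 7:00 PM + 18 h = Jun 20 2035 1:00 PM.
Jun 20 2035 1:00 PM + 18 h = Jun 21 2035 7:00 AM.
Jun 21 2035 7:00 AM + 18 h = Jun 22 2035 1:00 AM.

Jun 20 2035 1:00 PM, Jun 21 2035 7:00 AM, Jun 22 2035 1:00 AM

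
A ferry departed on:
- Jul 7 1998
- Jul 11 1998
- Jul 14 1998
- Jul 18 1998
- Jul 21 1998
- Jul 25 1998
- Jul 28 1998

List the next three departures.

Aug 1 1998, Aug 4 1998, Aug 8 1998

Gaps: 4, 3, 4, 3, 4, 3 days — not constant, but cyclic with period 2.
The events fall on every Tuesday and Saturday.
The following Saturday is Aug 1 1998.
Next Tuesday: Aug 4 1998.
The following Saturday is Aug 8 1998.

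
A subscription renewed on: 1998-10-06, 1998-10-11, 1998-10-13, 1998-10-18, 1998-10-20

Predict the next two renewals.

Every event lands on a Tuesday or Sunday (gaps cycle 5, 2, 5, 2).
So the schedule is: every Tuesday and Sunday.
The following Sunday is 1998-10-25.
Next Tuesday: 1998-10-27.

1998-10-25, 1998-10-27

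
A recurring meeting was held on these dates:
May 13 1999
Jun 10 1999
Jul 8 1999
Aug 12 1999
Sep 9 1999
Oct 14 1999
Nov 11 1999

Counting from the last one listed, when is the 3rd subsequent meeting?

Gaps: 28, 28, 35, 28, 35, 28 days — a mix of 28 and 35. Every date is a Thursday.
Each is the 2nd Thursday of its month.
2nd Thursday of December 1999: Dec 9 1999.
2nd Thursday of January 2000: Jan 13 2000.
February 2000 — 2nd Thursday is Feb 10 2000.

Feb 10 2000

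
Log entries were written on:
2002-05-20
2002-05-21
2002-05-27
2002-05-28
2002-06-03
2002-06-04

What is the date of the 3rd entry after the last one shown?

Gaps: 1, 6, 1, 6, 1 days — not constant, but cyclic with period 2.
The events fall on every Monday and Tuesday.
The following Monday is 2002-06-10.
Next Tuesday: 2002-06-11.
Next Monday: 2002-06-17.

2002-06-17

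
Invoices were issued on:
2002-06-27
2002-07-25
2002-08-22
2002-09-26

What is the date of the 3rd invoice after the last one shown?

All dates are Thursdays, 28, 28, 35 days apart.
Specifically, the 4th Thursday of each month.
4th Thursday of October 2002: 2002-10-24.
November 2002 — 4th Thursday is 2002-11-28.
4th Thursday of December 2002: 2002-12-26.

2002-12-26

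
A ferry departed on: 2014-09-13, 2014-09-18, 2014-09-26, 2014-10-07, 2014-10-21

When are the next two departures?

2014-11-07, 2014-11-27

The spacing grows by 3 each time: 5, 8, 11, 14 days.
Next gap: 17 days. 2014-10-21 + 17 days = 2014-11-07.
Next gap: 20 days. 2014-11-07 + 20 days = 2014-11-27.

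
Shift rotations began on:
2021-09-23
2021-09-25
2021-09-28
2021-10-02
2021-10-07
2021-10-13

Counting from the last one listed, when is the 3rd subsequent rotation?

Gaps: 2, 3, 4, 5, 6 days — each gap is 1 larger than the previous one.
Next gap: 7 days. 2021-10-13 + 7 days = 2021-10-20.
Next gap: 8 days. 2021-10-20 + 8 days = 2021-10-28.
Next gap: 9 days. 2021-10-28 + 9 days = 2021-11-06.

2021-11-06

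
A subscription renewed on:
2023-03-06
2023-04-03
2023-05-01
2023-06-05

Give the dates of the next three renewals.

2023-07-03, 2023-08-07, 2023-09-04

All dates are Mondays, 28, 28, 35 days apart.
Specifically, the 1st Monday of each month.
July 2023 — 1st Monday is 2023-07-03.
August 2023 — 1st Monday is 2023-08-07.
1st Monday of September 2023: 2023-09-04.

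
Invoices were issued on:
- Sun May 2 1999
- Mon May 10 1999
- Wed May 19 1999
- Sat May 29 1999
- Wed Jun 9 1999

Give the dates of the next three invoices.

Gaps: 8, 9, 10, 11 days — each gap is 1 larger than the previous one.
Next gap: 12 days. Wed Jun 9 1999 + 12 days = Mon Jun 21 1999.
Next gap: 13 days. Mon Jun 21 1999 + 13 days = Sun Jul 4 1999.
Next gap: 14 days. Sun Jul 4 1999 + 14 days = Sun Jul 18 1999.

Mon Jun 21 1999, Sun Jul 4 1999, Sun Jul 18 1999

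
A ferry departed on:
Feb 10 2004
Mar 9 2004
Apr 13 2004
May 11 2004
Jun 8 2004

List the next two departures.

All dates are Tuesdays, 28, 35, 28, 28 days apart.
Specifically, the 2nd Tuesday of each month.
July 2004 — 2nd Tuesday is Jul 13 2004.
2nd Tuesday of August 2004: Aug 10 2004.

Jul 13 2004, Aug 10 2004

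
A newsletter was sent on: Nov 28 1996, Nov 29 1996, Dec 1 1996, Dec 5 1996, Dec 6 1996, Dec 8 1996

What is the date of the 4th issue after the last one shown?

Dec 19 1996

Gaps: 1, 2, 4, 1, 2 days — not constant, but cyclic with period 3.
The events fall on every Thursday, Friday and Sunday.
The following Thursday is Dec 12 1996.
Next Friday: Dec 13 1996.
The following Sunday is Dec 15 1996.
Next Thursday: Dec 19 1996.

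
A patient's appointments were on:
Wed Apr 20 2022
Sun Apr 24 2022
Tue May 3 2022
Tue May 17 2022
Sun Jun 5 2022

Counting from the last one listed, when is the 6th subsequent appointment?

Gaps: 4, 9, 14, 19 days — each gap is 5 larger than the previous one.
Next gap: 24 days. Sun Jun 5 2022 + 24 days = Wed Jun 29 2022.
Next gap: 29 days. Wed Jun 29 2022 + 29 days = Thu Jul 28 2022.
Next gap: 34 days. Thu Jul 28 2022 + 34 days = Wed Aug 31 2022.
Next gap: 39 days. Wed Aug 31 2022 + 39 days = Sun Oct 9 2022.
Next gap: 44 days. Sun Oct 9 2022 + 44 days = Tue Nov 22 2022.
Next gap: 49 days. Tue Nov 22 2022 + 49 days = Tue Jan 10 2023.

Tue Jan 10 2023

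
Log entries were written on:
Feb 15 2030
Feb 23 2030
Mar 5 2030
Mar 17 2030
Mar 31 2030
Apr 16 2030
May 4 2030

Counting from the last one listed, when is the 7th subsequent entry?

Gaps: 8, 10, 12, 14, 16, 18 days — each gap is 2 larger than the previous one.
Next gap: 20 days. May 4 2030 + 20 days = May 24 2030.
Next gap: 22 days. May 24 2030 + 22 days = Jun 15 2030.
Next gap: 24 days. Jun 15 2030 + 24 days = Jul 9 2030.
Next gap: 26 days. Jul 9 2030 + 26 days = Aug 4 2030.
Next gap: 28 days. Aug 4 2030 + 28 days = Sep 1 2030.
Next gap: 30 days. Sep 1 2030 + 30 days = Oct 1 2030.
Next gap: 32 days. Oct 1 2030 + 32 days = Nov 2 2030.

Nov 2 2030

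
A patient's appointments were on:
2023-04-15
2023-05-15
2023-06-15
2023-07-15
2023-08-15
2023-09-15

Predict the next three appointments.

2023-10-15, 2023-11-15, 2023-12-15

Each date is the 15th; the gaps (30, 31, 30, 31, 31) track the month lengths.
The rule is the 15th of each month.
October 2023: 2023-10-15.
November 2023: 2023-11-15.
December 2023: 2023-12-15.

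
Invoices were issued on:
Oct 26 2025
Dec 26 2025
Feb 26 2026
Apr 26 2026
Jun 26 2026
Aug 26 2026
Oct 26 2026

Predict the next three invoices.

Gaps: 61, 62, 59, 61, 61, 61 days — not constant. Every event is on the 26th of the month.
Pattern: the 26th of every 2 months.
December 2026: Dec 26 2026.
February 2027: Feb 26 2027.
April 2027: Apr 26 2027.

Dec 26 2026, Feb 26 2027, Apr 26 2027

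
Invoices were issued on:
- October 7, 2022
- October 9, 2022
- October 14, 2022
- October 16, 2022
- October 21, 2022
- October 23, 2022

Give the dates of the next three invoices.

The gap pattern 2, 5, 2, 5, 2 repeats every 2 events.
These are the Fridays and Sundays of each week.
The following Friday is October 28, 2022.
Next Sunday: October 30, 2022.
The following Friday is November 4, 2022.

October 28, 2022; October 30, 2022; November 4, 2022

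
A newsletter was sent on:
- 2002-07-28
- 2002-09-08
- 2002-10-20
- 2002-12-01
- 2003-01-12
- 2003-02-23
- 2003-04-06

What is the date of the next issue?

Every event comes 42 days after the last (42, 42, 42, 42, 42, 42).
2003-04-06 + 42 days = 2003-05-18.

2003-05-18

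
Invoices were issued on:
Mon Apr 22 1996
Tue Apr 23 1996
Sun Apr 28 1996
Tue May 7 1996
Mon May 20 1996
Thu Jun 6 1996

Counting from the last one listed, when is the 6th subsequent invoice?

The spacing grows by 4 each time: 1, 5, 9, 13, 17 days.
Next gap: 21 days. Thu Jun 6 1996 + 21 days = Thu Jun 27 1996.
Next gap: 25 days. Thu Jun 27 1996 + 25 days = Mon Jul 22 1996.
Next gap: 29 days. Mon Jul 22 1996 + 29 days = Tue Aug 20 1996.
Next gap: 33 days. Tue Aug 20 1996 + 33 days = Sun Sep 22 1996.
Next gap: 37 days. Sun Sep 22 1996 + 37 days = Tue Oct 29 1996.
Next gap: 41 days. Tue Oct 29 1996 + 41 days = Mon Dec 9 1996.

Mon Dec 9 1996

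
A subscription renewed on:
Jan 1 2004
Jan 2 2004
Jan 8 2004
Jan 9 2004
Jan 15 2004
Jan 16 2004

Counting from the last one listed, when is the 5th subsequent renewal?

Feb 5 2004

Every event lands on a Thursday or Friday (gaps cycle 1, 6, 1, 6, 1).
So the schedule is: every Thursday and Friday.
The following Thursday is Jan 22 2004.
Next Friday: Jan 23 2004.
Next Thursday: Jan 29 2004.
Next Friday: Jan 30 2004.
The following Thursday is Feb 5 2004.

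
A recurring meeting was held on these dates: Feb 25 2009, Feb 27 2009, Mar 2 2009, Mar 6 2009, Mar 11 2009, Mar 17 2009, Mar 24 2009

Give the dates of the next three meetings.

Gaps: 2, 3, 4, 5, 6, 7 days — each gap is 1 larger than the previous one.
Next gap: 8 days. Mar 24 2009 + 8 days = Apr 1 2009.
Next gap: 9 days. Apr 1 2009 + 9 days = Apr 10 2009.
Next gap: 10 days. Apr 10 2009 + 10 days = Apr 20 2009.

Apr 1 2009, Apr 10 2009, Apr 20 2009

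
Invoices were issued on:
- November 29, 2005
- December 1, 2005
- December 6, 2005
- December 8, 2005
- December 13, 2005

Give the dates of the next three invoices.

Gaps: 2, 5, 2, 5 days — not constant, but cyclic with period 2.
The events fall on every Tuesday and Thursday.
The following Thursday is December 15, 2005.
Next Tuesday: December 20, 2005.
Next Thursday: December 22, 2005.

December 15, 2005; December 20, 2005; December 22, 2005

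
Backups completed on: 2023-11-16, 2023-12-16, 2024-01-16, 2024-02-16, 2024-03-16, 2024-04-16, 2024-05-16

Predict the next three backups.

Each date is the 16th; the gaps (30, 31, 31, 29, 31, 30) track the month lengths.
The rule is the 16th of each month.
June 2024: 2024-06-16.
July 2024: 2024-07-16.
Next: August 2024 → 2024-08-16.

2024-06-16, 2024-07-16, 2024-08-16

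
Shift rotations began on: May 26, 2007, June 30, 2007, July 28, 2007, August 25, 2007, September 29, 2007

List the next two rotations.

October 27, 2007; November 24, 2007

All Saturdays; the gaps (35, 28, 28, 35) vary with month length.
This is the last Saturday of each month.
Last Saturday of October 2007: October 27, 2007.
Last Saturday of November 2007: November 24, 2007.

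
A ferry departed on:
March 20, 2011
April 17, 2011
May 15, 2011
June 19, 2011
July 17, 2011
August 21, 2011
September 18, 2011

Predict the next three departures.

These are Sundays at 28- or 35-day spacing (28, 28, 35, 28, 35, 28).
The pattern: 3rd Sunday of the month.
October 2011 — 3rd Sunday is October 16, 2011.
November 2011 — 3rd Sunday is November 20, 2011.
3rd Sunday of December 2011: December 18, 2011.

October 16, 2011; November 20, 2011; December 18, 2011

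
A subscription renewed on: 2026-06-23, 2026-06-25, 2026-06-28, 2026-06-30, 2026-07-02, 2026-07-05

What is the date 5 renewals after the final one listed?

Every event lands on a Tuesday or Thursday or Sunday (gaps cycle 2, 3, 2, 2, 3).
So the schedule is: every Tuesday, Thursday and Sunday.
The following Tuesday is 2026-07-07.
The following Thursday is 2026-07-09.
Next Sunday: 2026-07-12.
The following Tuesday is 2026-07-14.
Next Thursday: 2026-07-16.

2026-07-16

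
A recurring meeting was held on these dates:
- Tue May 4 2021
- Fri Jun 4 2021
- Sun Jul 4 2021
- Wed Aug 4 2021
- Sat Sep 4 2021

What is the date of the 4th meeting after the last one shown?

Tue Jan 4 2022

Gaps: 31, 30, 31, 31 days — not constant. Every event is on the 4th of the month.
Pattern: the 4th of each month.
October 2021: Mon Oct 4 2021.
Next: November 2021 → Thu Nov 4 2021.
Next: December 2021 → Sat Dec 4 2021.
Next: January 2022 → Tue Jan 4 2022.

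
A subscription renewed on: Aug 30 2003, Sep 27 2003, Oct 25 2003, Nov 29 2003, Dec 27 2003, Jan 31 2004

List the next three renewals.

These are Saturdays with 28, 28, 35, 28, 35-day gaps.
Each is the final Saturday of its month — Aug 30 2003 is past the 28th, so '4th Saturday' doesn't fit.
February 2004 ends with Saturday Feb 28 2004.
March 2004 ends with Saturday Mar 27 2004.
April 2004 ends with Saturday Apr 24 2004.

Feb 28 2004, Mar 27 2004, Apr 24 2004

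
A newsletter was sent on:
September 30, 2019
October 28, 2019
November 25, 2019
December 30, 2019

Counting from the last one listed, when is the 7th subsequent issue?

July 27, 2020

Every date is a Monday; gaps 28, 28, 35 days.
Each is the last Monday of its month (at least one falls on the 29th or later, ruling out '4th Monday').
January 2020 ends with Monday January 27, 2020.
February 2020 ends with Monday February 24, 2020.
Last Monday of March 2020: March 30, 2020.
April 2020 ends with Monday April 27, 2020.
May 2020 ends with Monday May 25, 2020.
June 2020 ends with Monday June 29, 2020.
July 2020 ends with Monday July 27, 2020.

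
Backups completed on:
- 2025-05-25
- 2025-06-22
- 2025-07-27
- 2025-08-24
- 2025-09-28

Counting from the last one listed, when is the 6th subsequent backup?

2026-03-22

These are Sundays at 28- or 35-day spacing (28, 35, 28, 35).
The pattern: 4th Sunday of the month.
October 2025 — 4th Sunday is 2025-10-26.
November 2025 — 4th Sunday is 2025-11-23.
4th Sunday of December 2025: 2025-12-28.
4th Sunday of January 2026: 2026-01-25.
February 2026 — 4th Sunday is 2026-02-22.
4th Sunday of March 2026: 2026-03-22.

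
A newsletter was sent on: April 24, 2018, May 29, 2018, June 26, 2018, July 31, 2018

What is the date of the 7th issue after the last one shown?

February 26, 2019

All Tuesdays; the gaps (35, 28, 35) vary with month length.
This is the last Tuesday of each month.
August 2018 ends with Tuesday August 28, 2018.
Last Tuesday of September 2018: September 25, 2018.
October 2018 ends with Tuesday October 30, 2018.
Last Tuesday of November 2018: November 27, 2018.
Last Tuesday of December 2018: December 25, 2018.
January 2019 ends with Tuesday January 29, 2019.
Last Tuesday of February 2019: February 26, 2019.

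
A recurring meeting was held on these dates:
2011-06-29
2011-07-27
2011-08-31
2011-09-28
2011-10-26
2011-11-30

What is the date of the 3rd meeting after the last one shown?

These are Wednesdays with 28, 35, 28, 28, 35-day gaps.
Each is the final Wednesday of its month — 2011-06-29 is past the 28th, so '4th Wednesday' doesn't fit.
December 2011 ends with Wednesday 2011-12-28.
January 2012 ends with Wednesday 2012-01-25.
Last Wednesday of February 2012: 2012-02-29.

2012-02-29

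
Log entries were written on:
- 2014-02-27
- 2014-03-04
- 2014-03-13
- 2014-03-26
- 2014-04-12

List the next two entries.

2014-05-03, 2014-05-28

Gaps: 5, 9, 13, 17 days — each gap is 4 larger than the previous one.
Next gap: 21 days. 2014-04-12 + 21 days = 2014-05-03.
Next gap: 25 days. 2014-05-03 + 25 days = 2014-05-28.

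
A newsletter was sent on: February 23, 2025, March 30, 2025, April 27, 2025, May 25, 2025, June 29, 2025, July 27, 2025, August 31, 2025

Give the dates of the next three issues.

All Sundays; the gaps (35, 28, 28, 35, 28, 35) vary with month length.
This is the last Sunday of each month.
September 2025 ends with Sunday September 28, 2025.
Last Sunday of October 2025: October 26, 2025.
Last Sunday of November 2025: November 30, 2025.

September 28, 2025; October 26, 2025; November 30, 2025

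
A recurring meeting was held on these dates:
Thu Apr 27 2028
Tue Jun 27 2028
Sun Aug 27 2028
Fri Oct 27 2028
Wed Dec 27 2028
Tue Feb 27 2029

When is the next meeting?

Fri Apr 27 2029

Gaps: 61, 61, 61, 61, 62 days — not constant. Every event is on the 27th of the month.
Pattern: the 27th of every 2 months.
April 2029: Fri Apr 27 2029.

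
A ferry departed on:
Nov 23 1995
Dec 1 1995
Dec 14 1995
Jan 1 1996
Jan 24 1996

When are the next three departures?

The spacing grows by 5 each time: 8, 13, 18, 23 days.
Next gap: 28 days. Jan 24 1996 + 28 days = Feb 21 1996.
Next gap: 33 days. Feb 21 1996 + 33 days = Mar 25 1996.
Next gap: 38 days. Mar 25 1996 + 38 days = May 2 1996.

Feb 21 1996, Mar 25 1996, May 2 1996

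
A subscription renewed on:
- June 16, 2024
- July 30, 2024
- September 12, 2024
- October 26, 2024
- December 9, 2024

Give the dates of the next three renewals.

January 22, 2025; March 7, 2025; April 20, 2025

Every event comes 44 days after the last (44, 44, 44, 44).
December 9, 2024 + 44 days = January 22, 2025.
January 22, 2025 + 44 days = March 7, 2025.
March 7, 2025 + 44 days = April 20, 2025.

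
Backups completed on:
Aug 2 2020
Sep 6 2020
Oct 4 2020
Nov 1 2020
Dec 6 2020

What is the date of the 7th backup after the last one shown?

Jul 4 2021

These are Sundays at 28- or 35-day spacing (35, 28, 28, 35).
The pattern: 1st Sunday of the month.
1st Sunday of January 2021: Jan 3 2021.
February 2021 — 1st Sunday is Feb 7 2021.
1st Sunday of March 2021: Mar 7 2021.
1st Sunday of April 2021: Apr 4 2021.
May 2021 — 1st Sunday is May 2 2021.
June 2021 — 1st Sunday is Jun 6 2021.
July 2021 — 1st Sunday is Jul 4 2021.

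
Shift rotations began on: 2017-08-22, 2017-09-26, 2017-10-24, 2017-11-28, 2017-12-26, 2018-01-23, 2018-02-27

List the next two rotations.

2018-03-27, 2018-04-24

Gaps: 35, 28, 35, 28, 28, 35 days — a mix of 28 and 35. Every date is a Tuesday.
Each is the 4th Tuesday of its month.
4th Tuesday of March 2018: 2018-03-27.
April 2018 — 4th Tuesday is 2018-04-24.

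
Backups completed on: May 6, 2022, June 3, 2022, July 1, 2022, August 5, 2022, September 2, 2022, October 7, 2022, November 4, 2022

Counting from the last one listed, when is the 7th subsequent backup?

All dates are Fridays, 28, 28, 35, 28, 35, 28 days apart.
Specifically, the 1st Friday of each month.
December 2022 — 1st Friday is December 2, 2022.
1st Friday of January 2023: January 6, 2023.
February 2023 — 1st Friday is February 3, 2023.
March 2023 — 1st Friday is March 3, 2023.
April 2023 — 1st Friday is April 7, 2023.
1st Friday of May 2023: May 5, 2023.
June 2023 — 1st Friday is June 2, 2023.

June 2, 2023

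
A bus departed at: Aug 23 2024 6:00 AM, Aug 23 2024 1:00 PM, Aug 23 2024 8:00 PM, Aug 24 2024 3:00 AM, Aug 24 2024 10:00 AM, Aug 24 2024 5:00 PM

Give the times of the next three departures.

Aug 25 2024 12:00 AM, Aug 25 2024 7:00 AM, Aug 25 2024 2:00 PM

Spacing: 7, 7, 7, 7, 7 h — constant 7 h.
Aug 24 2024 5:00 PM + 7 h = Aug 25 2024 12:00 AM.
Aug 25 2024 12:00 AM + 7 h = Aug 25 2024 7:00 AM.
Aug 25 2024 7:00 AM + 7 h = Aug 25 2024 2:00 PM.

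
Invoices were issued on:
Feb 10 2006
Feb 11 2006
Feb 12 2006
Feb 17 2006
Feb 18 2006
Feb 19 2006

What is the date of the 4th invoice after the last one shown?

Mar 3 2006

Every event lands on a Friday or Saturday or Sunday (gaps cycle 1, 1, 5, 1, 1).
So the schedule is: every Friday, Saturday and Sunday.
Next Friday: Feb 24 2006.
The following Saturday is Feb 25 2006.
The following Sunday is Feb 26 2006.
The following Friday is Mar 3 2006.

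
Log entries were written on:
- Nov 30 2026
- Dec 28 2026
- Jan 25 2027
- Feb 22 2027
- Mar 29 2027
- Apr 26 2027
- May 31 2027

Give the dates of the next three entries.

These are Mondays with 28, 28, 28, 35, 28, 35-day gaps.
Each is the final Monday of its month — Nov 30 2026 is past the 28th, so '4th Monday' doesn't fit.
June 2027 ends with Monday Jun 28 2027.
Last Monday of July 2027: Jul 26 2027.
August 2027 ends with Monday Aug 30 2027.

Jun 28 2027, Jul 26 2027, Aug 30 2027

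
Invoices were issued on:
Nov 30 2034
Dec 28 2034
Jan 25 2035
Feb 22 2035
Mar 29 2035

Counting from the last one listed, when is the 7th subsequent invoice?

Oct 25 2035

Every date is a Thursday; gaps 28, 28, 28, 35 days.
Each is the last Thursday of its month (at least one falls on the 29th or later, ruling out '4th Thursday').
Last Thursday of April 2035: Apr 26 2035.
Last Thursday of May 2035: May 31 2035.
June 2035 ends with Thursday Jun 28 2035.
Last Thursday of July 2035: Jul 26 2035.
August 2035 ends with Thursday Aug 30 2035.
September 2035 ends with Thursday Sep 27 2035.
October 2035 ends with Thursday Oct 25 2035.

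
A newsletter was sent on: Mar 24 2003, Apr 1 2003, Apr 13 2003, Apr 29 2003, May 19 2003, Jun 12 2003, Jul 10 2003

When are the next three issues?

The spacing grows by 4 each time: 8, 12, 16, 20, 24, 28 days.
Next gap: 32 days. Jul 10 2003 + 32 days = Aug 11 2003.
Next gap: 36 days. Aug 11 2003 + 36 days = Sep 16 2003.
Next gap: 40 days. Sep 16 2003 + 40 days = Oct 26 2003.

Aug 11 2003, Sep 16 2003, Oct 26 2003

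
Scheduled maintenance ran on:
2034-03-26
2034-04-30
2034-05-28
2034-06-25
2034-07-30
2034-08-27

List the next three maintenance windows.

All Sundays; the gaps (35, 28, 28, 35, 28) vary with month length.
This is the last Sunday of each month.
Last Sunday of September 2034: 2034-09-24.
Last Sunday of October 2034: 2034-10-29.
November 2034 ends with Sunday 2034-11-26.

2034-09-24, 2034-10-29, 2034-11-26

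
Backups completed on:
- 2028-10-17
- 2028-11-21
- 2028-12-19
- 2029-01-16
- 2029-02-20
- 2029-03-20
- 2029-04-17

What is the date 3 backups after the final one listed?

2029-07-17

These are Tuesdays at 28- or 35-day spacing (35, 28, 28, 35, 28, 28).
The pattern: 3rd Tuesday of the month.
3rd Tuesday of May 2029: 2029-05-15.
June 2029 — 3rd Tuesday is 2029-06-19.
3rd Tuesday of July 2029: 2029-07-17.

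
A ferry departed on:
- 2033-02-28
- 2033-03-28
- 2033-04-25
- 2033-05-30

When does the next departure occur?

These are Mondays with 28, 28, 35-day gaps.
Each is the final Monday of its month — 2033-05-30 is past the 28th, so '4th Monday' doesn't fit.
June 2033 ends with Monday 2033-06-27.

2033-06-27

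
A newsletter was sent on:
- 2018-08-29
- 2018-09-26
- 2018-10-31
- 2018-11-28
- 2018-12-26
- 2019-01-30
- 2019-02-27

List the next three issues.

These are Wednesdays with 28, 35, 28, 28, 35, 28-day gaps.
Each is the final Wednesday of its month — 2018-08-29 is past the 28th, so '4th Wednesday' doesn't fit.
March 2019 ends with Wednesday 2019-03-27.
April 2019 ends with Wednesday 2019-04-24.
May 2019 ends with Wednesday 2019-05-29.

2019-03-27, 2019-04-24, 2019-05-29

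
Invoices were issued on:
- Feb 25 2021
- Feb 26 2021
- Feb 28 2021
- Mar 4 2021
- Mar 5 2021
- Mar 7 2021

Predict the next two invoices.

Mar 11 2021, Mar 12 2021

Every event lands on a Thursday or Friday or Sunday (gaps cycle 1, 2, 4, 1, 2).
So the schedule is: every Thursday, Friday and Sunday.
The following Thursday is Mar 11 2021.
The following Friday is Mar 12 2021.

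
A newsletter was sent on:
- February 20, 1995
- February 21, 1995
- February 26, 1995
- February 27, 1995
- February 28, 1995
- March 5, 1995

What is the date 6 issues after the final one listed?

The gap pattern 1, 5, 1, 1, 5 repeats every 3 events.
These are the Mondays, Tuesdays and Sundays of each week.
Next Monday: March 6, 1995.
The following Tuesday is March 7, 1995.
The following Sunday is March 12, 1995.
Next Monday: March 13, 1995.
Next Tuesday: March 14, 1995.
The following Sunday is March 19, 1995.

March 19, 1995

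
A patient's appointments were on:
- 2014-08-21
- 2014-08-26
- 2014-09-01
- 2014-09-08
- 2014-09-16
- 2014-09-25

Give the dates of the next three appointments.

The spacing grows by 1 each time: 5, 6, 7, 8, 9 days.
Next gap: 10 days. 2014-09-25 + 10 days = 2014-10-05.
Next gap: 11 days. 2014-10-05 + 11 days = 2014-10-16.
Next gap: 12 days. 2014-10-16 + 12 days = 2014-10-28.

2014-10-05, 2014-10-16, 2014-10-28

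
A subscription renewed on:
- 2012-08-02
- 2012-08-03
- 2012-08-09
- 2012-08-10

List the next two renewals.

Every event lands on a Thursday or Friday (gaps cycle 1, 6, 1).
So the schedule is: every Thursday and Friday.
The following Thursday is 2012-08-16.
Next Friday: 2012-08-17.

2012-08-16, 2012-08-17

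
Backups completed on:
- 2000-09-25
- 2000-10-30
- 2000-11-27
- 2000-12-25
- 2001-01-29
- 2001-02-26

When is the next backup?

2001-03-26

These are Mondays with 35, 28, 28, 35, 28-day gaps.
Each is the final Monday of its month — 2000-10-30 is past the 28th, so '4th Monday' doesn't fit.
Last Monday of March 2001: 2001-03-26.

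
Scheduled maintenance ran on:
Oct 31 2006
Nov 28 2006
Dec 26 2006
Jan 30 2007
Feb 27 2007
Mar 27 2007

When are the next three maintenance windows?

Apr 24 2007, May 29 2007, Jun 26 2007

These are Tuesdays with 28, 28, 35, 28, 28-day gaps.
Each is the final Tuesday of its month — Oct 31 2006 is past the 28th, so '4th Tuesday' doesn't fit.
April 2007 ends with Tuesday Apr 24 2007.
May 2007 ends with Tuesday May 29 2007.
Last Tuesday of June 2007: Jun 26 2007.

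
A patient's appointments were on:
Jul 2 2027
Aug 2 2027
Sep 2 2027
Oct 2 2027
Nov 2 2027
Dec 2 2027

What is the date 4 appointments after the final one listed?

Apr 2 2028

Each date is the 2nd; the gaps (31, 31, 30, 31, 30) track the month lengths.
The rule is the 2nd of each month.
January 2028: Jan 2 2028.
Next: February 2028 → Feb 2 2028.
Next: March 2028 → Mar 2 2028.
April 2028: Apr 2 2028.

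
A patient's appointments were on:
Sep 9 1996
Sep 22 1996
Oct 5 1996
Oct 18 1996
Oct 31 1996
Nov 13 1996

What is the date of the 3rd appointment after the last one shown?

Dec 22 1996

Every event comes 13 days after the last (13, 13, 13, 13, 13).
Nov 13 1996 + 13 days = Nov 26 1996.
Nov 26 1996 + 13 days = Dec 9 1996.
Dec 9 1996 + 13 days = Dec 22 1996.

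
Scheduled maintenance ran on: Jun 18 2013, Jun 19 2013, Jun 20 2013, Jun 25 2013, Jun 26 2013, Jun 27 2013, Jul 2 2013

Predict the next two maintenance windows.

Every event lands on a Tuesday or Wednesday or Thursday (gaps cycle 1, 1, 5, 1, 1, 5).
So the schedule is: every Tuesday, Wednesday and Thursday.
The following Wednesday is Jul 3 2013.
The following Thursday is Jul 4 2013.

Jul 3 2013, Jul 4 2013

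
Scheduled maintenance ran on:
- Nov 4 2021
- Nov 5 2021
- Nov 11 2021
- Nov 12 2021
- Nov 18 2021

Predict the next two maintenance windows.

Every event lands on a Thursday or Friday (gaps cycle 1, 6, 1, 6).
So the schedule is: every Thursday and Friday.
The following Friday is Nov 19 2021.
The following Thursday is Nov 25 2021.

Nov 19 2021, Nov 25 2021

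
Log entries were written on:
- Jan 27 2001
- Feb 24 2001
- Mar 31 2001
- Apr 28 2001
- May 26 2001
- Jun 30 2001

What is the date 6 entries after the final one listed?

Every date is a Saturday; gaps 28, 35, 28, 28, 35 days.
Each is the last Saturday of its month (at least one falls on the 29th or later, ruling out '4th Saturday').
Last Saturday of July 2001: Jul 28 2001.
Last Saturday of August 2001: Aug 25 2001.
September 2001 ends with Saturday Sep 29 2001.
October 2001 ends with Saturday Oct 27 2001.
November 2001 ends with Saturday Nov 24 2001.
Last Saturday of December 2001: Dec 29 2001.

Dec 29 2001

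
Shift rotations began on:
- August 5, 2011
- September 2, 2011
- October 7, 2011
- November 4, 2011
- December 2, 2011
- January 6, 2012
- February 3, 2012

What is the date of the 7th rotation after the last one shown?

September 7, 2012

These are Fridays at 28- or 35-day spacing (28, 35, 28, 28, 35, 28).
The pattern: 1st Friday of the month.
March 2012 — 1st Friday is March 2, 2012.
April 2012 — 1st Friday is April 6, 2012.
May 2012 — 1st Friday is May 4, 2012.
1st Friday of June 2012: June 1, 2012.
July 2012 — 1st Friday is July 6, 2012.
August 2012 — 1st Friday is August 3, 2012.
1st Friday of September 2012: September 7, 2012.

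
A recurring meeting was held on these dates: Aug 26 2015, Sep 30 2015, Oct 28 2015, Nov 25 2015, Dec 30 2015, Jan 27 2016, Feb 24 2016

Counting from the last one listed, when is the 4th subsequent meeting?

Jun 29 2016

All Wednesdays; the gaps (35, 28, 28, 35, 28, 28) vary with month length.
This is the last Wednesday of each month.
March 2016 ends with Wednesday Mar 30 2016.
Last Wednesday of April 2016: Apr 27 2016.
May 2016 ends with Wednesday May 25 2016.
Last Wednesday of June 2016: Jun 29 2016.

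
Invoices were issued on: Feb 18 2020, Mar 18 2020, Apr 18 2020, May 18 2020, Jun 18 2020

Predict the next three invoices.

The day-of-month is always 18 (29, 31, 30, 31 days between events).
So this recurs on the 18th of each month.
July 2020: Jul 18 2020.
August 2020: Aug 18 2020.
Next: September 2020 → Sep 18 2020.

Jul 18 2020, Aug 18 2020, Sep 18 2020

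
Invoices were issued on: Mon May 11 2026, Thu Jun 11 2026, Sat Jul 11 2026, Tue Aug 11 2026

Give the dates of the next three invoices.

Each date is the 11th; the gaps (31, 30, 31) track the month lengths.
The rule is the 11th of each month.
Next: September 2026 → Fri Sep 11 2026.
Next: October 2026 → Sun Oct 11 2026.
November 2026: Wed Nov 11 2026.

Fri Sep 11 2026, Sun Oct 11 2026, Wed Nov 11 2026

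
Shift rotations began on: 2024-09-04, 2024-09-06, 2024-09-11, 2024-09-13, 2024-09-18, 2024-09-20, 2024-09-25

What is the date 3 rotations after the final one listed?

Gaps: 2, 5, 2, 5, 2, 5 days — not constant, but cyclic with period 2.
The events fall on every Wednesday and Friday.
Next Friday: 2024-09-27.
Next Wednesday: 2024-10-02.
The following Friday is 2024-10-04.

2024-10-04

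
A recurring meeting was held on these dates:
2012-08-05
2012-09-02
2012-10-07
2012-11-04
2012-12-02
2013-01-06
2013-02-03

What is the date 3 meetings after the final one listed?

2013-05-05

All dates are Sundays, 28, 35, 28, 28, 35, 28 days apart.
Specifically, the 1st Sunday of each month.
March 2013 — 1st Sunday is 2013-03-03.
1st Sunday of April 2013: 2013-04-07.
1st Sunday of May 2013: 2013-05-05.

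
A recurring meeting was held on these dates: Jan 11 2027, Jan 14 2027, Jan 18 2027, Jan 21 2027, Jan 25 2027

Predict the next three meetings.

The gap pattern 3, 4, 3, 4 repeats every 2 events.
These are the Mondays and Thursdays of each week.
The following Thursday is Jan 28 2027.
The following Monday is Feb 1 2027.
Next Thursday: Feb 4 2027.

Jan 28 2027, Feb 1 2027, Feb 4 2027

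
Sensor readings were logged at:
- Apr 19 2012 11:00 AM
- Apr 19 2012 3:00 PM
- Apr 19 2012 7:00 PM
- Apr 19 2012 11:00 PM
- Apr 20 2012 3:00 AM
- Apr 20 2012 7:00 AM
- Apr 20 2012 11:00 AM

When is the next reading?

Apr 20 2012 3:00 PM

Gaps: 4, 4, 4, 4, 4, 4 hours — each event is 4 hours after the previous one.
Apr 20 2012 11:00 AM + 4 h = Apr 20 2012 3:00 PM.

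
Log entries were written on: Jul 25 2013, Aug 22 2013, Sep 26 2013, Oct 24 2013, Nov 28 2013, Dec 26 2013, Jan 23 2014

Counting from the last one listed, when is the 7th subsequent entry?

Aug 28 2014

Gaps: 28, 35, 28, 35, 28, 28 days — a mix of 28 and 35. Every date is a Thursday.
Each is the 4th Thursday of its month.
4th Thursday of February 2014: Feb 27 2014.
March 2014 — 4th Thursday is Mar 27 2014.
April 2014 — 4th Thursday is Apr 24 2014.
4th Thursday of May 2014: May 22 2014.
4th Thursday of June 2014: Jun 26 2014.
4th Thursday of July 2014: Jul 24 2014.
4th Thursday of August 2014: Aug 28 2014.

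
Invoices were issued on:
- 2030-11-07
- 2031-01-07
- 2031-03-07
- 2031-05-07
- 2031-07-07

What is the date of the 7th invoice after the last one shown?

The day-of-month is always 7 (61, 59, 61, 61 days between events).
So this recurs on the 7th of every 2 months.
September 2031: 2031-09-07.
November 2031: 2031-11-07.
January 2032: 2032-01-07.
Next: March 2032 → 2032-03-07.
Next: May 2032 → 2032-05-07.
July 2032: 2032-07-07.
September 2032: 2032-09-07.

2032-09-07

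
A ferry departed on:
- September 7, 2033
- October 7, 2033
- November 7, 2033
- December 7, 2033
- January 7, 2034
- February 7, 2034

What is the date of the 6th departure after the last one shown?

Each date is the 7th; the gaps (30, 31, 30, 31, 31) track the month lengths.
The rule is the 7th of each month.
Next: March 2034 → March 7, 2034.
April 2034: April 7, 2034.
Next: May 2034 → May 7, 2034.
June 2034: June 7, 2034.
Next: July 2034 → July 7, 2034.
Next: August 2034 → August 7, 2034.

August 7, 2034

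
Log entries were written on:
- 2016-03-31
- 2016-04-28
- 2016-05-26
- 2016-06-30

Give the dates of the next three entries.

Every date is a Thursday; gaps 28, 28, 35 days.
Each is the last Thursday of its month (at least one falls on the 29th or later, ruling out '4th Thursday').
Last Thursday of July 2016: 2016-07-28.
August 2016 ends with Thursday 2016-08-25.
Last Thursday of September 2016: 2016-09-29.

2016-07-28, 2016-08-25, 2016-09-29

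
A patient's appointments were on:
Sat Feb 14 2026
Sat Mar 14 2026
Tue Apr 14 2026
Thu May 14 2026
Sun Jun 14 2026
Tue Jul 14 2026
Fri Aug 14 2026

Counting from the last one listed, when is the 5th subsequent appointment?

The day-of-month is always 14 (28, 31, 30, 31, 30, 31 days between events).
So this recurs on the 14th of each month.
Next: September 2026 → Mon Sep 14 2026.
October 2026: Wed Oct 14 2026.
November 2026: Sat Nov 14 2026.
December 2026: Mon Dec 14 2026.
Next: January 2027 → Thu Jan 14 2027.

Thu Jan 14 2027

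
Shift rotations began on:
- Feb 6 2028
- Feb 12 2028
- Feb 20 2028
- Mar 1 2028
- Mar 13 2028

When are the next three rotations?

Intervals are 6, 8, 10, 12 days — an arithmetic progression with common difference 2.
Next gap: 14 days. Mar 13 2028 + 14 days = Mar 27 2028.
Next gap: 16 days. Mar 27 2028 + 16 days = Apr 12 2028.
Next gap: 18 days. Apr 12 2028 + 18 days = Apr 30 2028.

Mar 27 2028, Apr 12 2028, Apr 30 2028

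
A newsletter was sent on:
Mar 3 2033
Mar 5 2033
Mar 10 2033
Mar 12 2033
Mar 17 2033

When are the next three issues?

Gaps: 2, 5, 2, 5 days — not constant, but cyclic with period 2.
The events fall on every Thursday and Saturday.
The following Saturday is Mar 19 2033.
Next Thursday: Mar 24 2033.
Next Saturday: Mar 26 2033.

Mar 19 2033, Mar 24 2033, Mar 26 2033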